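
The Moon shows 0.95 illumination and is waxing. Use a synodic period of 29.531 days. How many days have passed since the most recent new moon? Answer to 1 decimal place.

cos θ = 1 − 2f = -0.900, giving a principal value of 154.2°.
Before full moon the principal value applies: θ = 154.2°.
Age = 29.531 × 154.2°/360° ≈ 12.65 days.

12.6 days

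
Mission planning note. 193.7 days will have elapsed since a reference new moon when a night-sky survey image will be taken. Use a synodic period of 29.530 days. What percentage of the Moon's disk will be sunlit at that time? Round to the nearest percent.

193.7/29.530 = 6.559 lunations, so 6 complete cycles and 16.52 d into the next.
Elongation θ = 360° × 16.52/29.530 ≈ 201.4°.
Illuminated fraction = (1 − cos 201.4°)/2 = (1 − (-0.931))/2 ≈ 0.966, so 97%.

97%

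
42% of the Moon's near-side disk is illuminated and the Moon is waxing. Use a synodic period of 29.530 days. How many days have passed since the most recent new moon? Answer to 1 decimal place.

6.6 days

Invert f = (1 − cos θ)/2 to get cos θ = 1 − 2(0.42) = 0.160, hence θ₀ = arccos 0.160 = 80.8°.
Before full moon the principal value applies: θ = 80.8°.
Age = 29.530 × 80.8°/360° ≈ 6.63 days.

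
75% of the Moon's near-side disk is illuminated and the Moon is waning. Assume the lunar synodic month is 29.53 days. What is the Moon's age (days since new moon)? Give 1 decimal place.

From f = (1 − cos θ)/2: cos θ = 1 − 2×0.75 = -0.500; arccos → 120.0°.
Since the Moon is past full (waning), take the reflex angle: θ = 360° − 120.0° = 240.0°.
At 360°/29.53 d per day, 240.0° corresponds to 19.69 days.

19.7 days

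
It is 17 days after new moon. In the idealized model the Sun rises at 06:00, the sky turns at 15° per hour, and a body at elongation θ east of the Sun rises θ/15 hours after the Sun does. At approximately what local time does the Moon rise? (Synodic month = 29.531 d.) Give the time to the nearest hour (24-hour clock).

Elongation θ = 360° × 17/29.531 ≈ 207.2°.
Delay after the Sun = 207.2° / (15°/h) ≈ 13.82 h.
06:00 + 13.82 h ≈ 19:49 → 20:00 to the nearest hour.

20:00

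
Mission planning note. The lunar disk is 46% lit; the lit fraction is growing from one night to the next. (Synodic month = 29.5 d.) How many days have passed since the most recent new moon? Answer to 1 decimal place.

cos θ = 1 − 2f = 0.080, giving a principal value of 85.4°.
Waxing ⇒ before full, so θ = 85.4°.
That fraction of the synodic month is 85.4/360 × 29.5 d ≈ 7.00 d.

7.0 days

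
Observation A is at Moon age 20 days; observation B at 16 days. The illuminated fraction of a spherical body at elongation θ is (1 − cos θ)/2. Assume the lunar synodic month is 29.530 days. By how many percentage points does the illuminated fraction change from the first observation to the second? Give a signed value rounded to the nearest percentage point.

+26 percentage points

θ₁ = 360° × 20/29.530 = 243.8°, f₁ = (1 − cos θ₁)/2 = 0.721.
θ₂ = 360° × 16/29.530 = 195.1°, f₂ = (1 − cos θ₂)/2 = 0.983.
Change = f₂ − f₁ = +0.262 → +26 percentage points.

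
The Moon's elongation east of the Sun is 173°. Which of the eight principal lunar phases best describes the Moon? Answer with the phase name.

full moon

173° lies in the full moon sector of the 8-phase cycle.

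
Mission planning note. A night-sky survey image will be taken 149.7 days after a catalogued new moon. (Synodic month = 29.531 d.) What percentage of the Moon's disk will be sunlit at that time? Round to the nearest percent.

5%

149.7 d spans 5 complete synodic months (5 × 29.531 = 147.66 d) plus 2.04 d.
The Moon has covered 2.04/29.531 of its cycle, so θ ≈ 360° × 2.04/29.531 = 24.9°.
With cos θ = 0.907, the lit fraction is (1 − 0.907)/2 ≈ 0.047, so 5%.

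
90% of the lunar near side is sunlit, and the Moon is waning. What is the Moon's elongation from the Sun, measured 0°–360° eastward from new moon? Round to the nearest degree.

217°

Invert f = (1 − cos θ)/2 to get cos θ = 1 − 2(0.90) = -0.800, hence θ₀ = arccos -0.800 = 143.1°.
A waning Moon lies in 180°–360°, so θ = 360° − 143.1° = 216.9°.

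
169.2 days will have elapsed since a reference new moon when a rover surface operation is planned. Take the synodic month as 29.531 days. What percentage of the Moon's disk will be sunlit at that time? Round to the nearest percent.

Reduce mod P: 169.2 − 5×29.531 = 21.54 d into the current lunation.
Phase angle: θ = 360°·(21.54 d)/(29.531 d) = 262.6°.
Illuminated fraction = (1 − cos 262.6°)/2 = (1 − (-0.128))/2 ≈ 0.564, so 56%.

56%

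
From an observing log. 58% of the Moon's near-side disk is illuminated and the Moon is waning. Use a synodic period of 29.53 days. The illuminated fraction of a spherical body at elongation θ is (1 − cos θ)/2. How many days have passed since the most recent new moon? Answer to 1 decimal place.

Invert f = (1 − cos θ)/2 to get cos θ = 1 − 2(0.58) = -0.160, hence θ₀ = arccos -0.160 = 99.2°.
A waning Moon lies in 180°–360°, so θ = 360° − 99.2° = 260.8°.
At 360°/29.53 d per day, 260.8° corresponds to 21.39 days.

21.4 days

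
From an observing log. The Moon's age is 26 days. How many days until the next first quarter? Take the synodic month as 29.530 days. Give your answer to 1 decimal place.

10.9 days

First quarter occurs at elongation 90°, i.e. at age 29.530 × 90/360 = 7.383 d.
Already past this cycle's first quarter; the next is at 7.383 + 29.530 = 36.913 d, so 36.913 − 26 = 10.913 days.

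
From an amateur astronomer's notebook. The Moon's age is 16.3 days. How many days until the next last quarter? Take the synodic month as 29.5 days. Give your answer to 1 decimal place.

Last quarter is 0.75 of the way through the cycle: age 0.75 × 29.5 = 22.125 d.
So 5.825 days remain (22.125 − 16.3).

5.8 days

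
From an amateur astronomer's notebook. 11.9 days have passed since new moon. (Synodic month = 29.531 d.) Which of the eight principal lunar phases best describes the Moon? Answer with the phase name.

waxing gibbous

θ ≈ 360° × 11.9/29.531 = 145°, which falls in the waxing gibbous sector.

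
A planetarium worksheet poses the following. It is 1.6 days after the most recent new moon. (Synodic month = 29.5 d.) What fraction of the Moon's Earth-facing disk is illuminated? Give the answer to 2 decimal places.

0.03

Phase angle: θ = 360°·(1.6 d)/(29.5 d) = 19.5°.
With cos θ = 0.942, the lit fraction is (1 − 0.942)/2 ≈ 0.029.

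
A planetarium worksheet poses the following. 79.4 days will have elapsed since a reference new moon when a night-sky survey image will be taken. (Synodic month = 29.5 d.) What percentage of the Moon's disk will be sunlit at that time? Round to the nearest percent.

68%

79.4/29.5 = 2.692 lunations, so 2 complete cycles and 20.40 d into the next.
The Moon has covered 20.40/29.5 of its cycle, so θ ≈ 360° × 20.40/29.5 = 248.9°.
With cos θ = (-0.359), the lit fraction is (1 − (-0.359))/2 ≈ 0.680, so 68%.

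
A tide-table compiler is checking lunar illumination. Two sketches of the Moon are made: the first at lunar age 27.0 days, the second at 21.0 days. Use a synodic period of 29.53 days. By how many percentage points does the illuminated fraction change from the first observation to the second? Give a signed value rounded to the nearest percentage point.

+55 percentage points

θ₁ = 360° × 27.0/29.53 = 329.2°, f₁ = (1 − cos θ₁)/2 = 0.071.
θ₂ = 360° × 21.0/29.53 = 256.0°, f₂ = (1 − cos θ₂)/2 = 0.621.
Change = f₂ − f₁ = +0.550 → +55 percentage points.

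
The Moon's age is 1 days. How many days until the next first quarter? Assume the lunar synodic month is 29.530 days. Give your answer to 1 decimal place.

6.4 days

First quarter occurs at elongation 90°, i.e. at age 29.530 × 90/360 = 7.383 d.
That is 7.383 − 1 = 6.383 days ahead.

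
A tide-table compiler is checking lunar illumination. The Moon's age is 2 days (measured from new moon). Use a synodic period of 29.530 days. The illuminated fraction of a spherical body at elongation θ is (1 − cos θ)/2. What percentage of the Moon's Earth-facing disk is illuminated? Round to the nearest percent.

Phase angle: θ = 360°·(2 d)/(29.530 d) = 24.4°.
With cos θ = 0.911, the lit fraction is (1 − 0.911)/2 ≈ 0.045, so 4%.

4%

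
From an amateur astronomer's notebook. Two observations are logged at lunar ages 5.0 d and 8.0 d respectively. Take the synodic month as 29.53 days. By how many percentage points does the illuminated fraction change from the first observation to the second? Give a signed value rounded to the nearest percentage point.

+31 pp

First observation: θ = 360°·5.0/29.53 = 61.0°, so f = 0.257.
Second observation: θ = 97.5°, f = 0.566.
Δf = 0.566 − 0.257 = +0.308, i.e. +31 pp.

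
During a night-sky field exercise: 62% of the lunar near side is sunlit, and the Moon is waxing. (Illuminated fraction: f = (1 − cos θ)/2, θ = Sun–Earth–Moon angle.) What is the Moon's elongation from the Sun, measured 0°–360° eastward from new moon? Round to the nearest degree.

104°

From f = (1 − cos θ)/2: cos θ = 1 − 2×0.62 = -0.240; arccos → 103.9°.
Waxing ⇒ before full, so θ = 103.9°.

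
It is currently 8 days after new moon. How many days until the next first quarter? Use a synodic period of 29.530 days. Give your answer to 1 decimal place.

First quarter is 0.25 of the way through the cycle: age 0.25 × 29.530 = 7.383 d.
This lunation's first quarter (7.383 d) has passed, so add one period: 36.913 − 8 = 28.913 days.

28.9 days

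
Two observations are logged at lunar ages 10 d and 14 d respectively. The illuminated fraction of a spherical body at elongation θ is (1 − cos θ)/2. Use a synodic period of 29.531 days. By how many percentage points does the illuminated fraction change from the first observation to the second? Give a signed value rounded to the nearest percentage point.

First observation: θ = 360°·10/29.531 = 121.9°, so f = 0.764.
Second observation: θ = 170.7°, f = 0.993.
Δf = 0.993 − 0.764 = +0.229, i.e. +23 pp.

+23 percentage points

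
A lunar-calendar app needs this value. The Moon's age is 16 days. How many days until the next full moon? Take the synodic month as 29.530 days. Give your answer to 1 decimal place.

28.3 days

Full moon occurs at elongation 180°, i.e. at age 29.530 × 180/360 = 14.765 d.
This lunation's full moon (14.765 d) has passed, so add one period: 44.295 − 16 = 28.295 days.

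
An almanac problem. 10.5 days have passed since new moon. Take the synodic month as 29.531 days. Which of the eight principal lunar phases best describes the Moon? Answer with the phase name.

At 10.5/29.531 of the cycle, θ ≈ 128° — the waxing gibbous range.

waxing gibbous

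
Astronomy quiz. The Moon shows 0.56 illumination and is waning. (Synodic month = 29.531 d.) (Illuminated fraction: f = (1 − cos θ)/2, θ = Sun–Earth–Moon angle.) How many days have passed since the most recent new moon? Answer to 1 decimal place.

21.6 days

cos θ = 1 − 2f = -0.120, giving a principal value of 96.9°.
Since the Moon is past full (waning), take the reflex angle: θ = 360° − 96.9° = 263.1°.
At 360°/29.531 d per day, 263.1° corresponds to 21.58 days.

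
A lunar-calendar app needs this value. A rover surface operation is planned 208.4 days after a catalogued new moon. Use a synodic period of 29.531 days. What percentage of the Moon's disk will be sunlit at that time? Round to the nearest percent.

3%

208.4 d spans 7 complete synodic months (7 × 29.531 = 206.72 d) plus 1.68 d.
Elongation θ = 360° × 1.68/29.531 ≈ 20.5°.
Illuminated fraction = (1 − cos 20.5°)/2 = (1 − 0.937)/2 ≈ 0.032, so 3%.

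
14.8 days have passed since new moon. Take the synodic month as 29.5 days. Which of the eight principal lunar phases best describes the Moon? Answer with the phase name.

full moon

θ ≈ 360° × 14.8/29.5 = 181°, which falls in the full moon sector.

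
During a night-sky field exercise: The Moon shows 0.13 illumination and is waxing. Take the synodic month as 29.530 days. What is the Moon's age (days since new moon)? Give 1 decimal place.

From f = (1 − cos θ)/2: cos θ = 1 − 2×0.13 = 0.740; arccos → 42.3°.
The Moon is waxing (0°–180°), so θ = 42.3° directly.
Age = 29.530 × 42.3°/360° ≈ 3.47 days.

3.5 days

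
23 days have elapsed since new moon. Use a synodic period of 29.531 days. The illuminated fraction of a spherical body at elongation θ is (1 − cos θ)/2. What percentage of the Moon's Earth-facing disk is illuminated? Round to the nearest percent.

Phase angle: θ = 360°·(23 d)/(29.531 d) = 280.4°.
With cos θ = 0.180, the lit fraction is (1 − 0.180)/2 ≈ 0.410, so 41%.

41%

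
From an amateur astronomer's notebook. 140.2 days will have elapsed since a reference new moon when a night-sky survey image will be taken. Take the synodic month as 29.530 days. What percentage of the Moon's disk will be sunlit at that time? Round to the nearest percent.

140.2/29.530 = 4.748 lunations, so 4 complete cycles and 22.08 d into the next.
Elongation θ = 360° × 22.08/29.530 ≈ 269.2°.
Illuminated fraction = (1 − cos 269.2°)/2 = (1 − (-0.014))/2 ≈ 0.507, so 51%.

51%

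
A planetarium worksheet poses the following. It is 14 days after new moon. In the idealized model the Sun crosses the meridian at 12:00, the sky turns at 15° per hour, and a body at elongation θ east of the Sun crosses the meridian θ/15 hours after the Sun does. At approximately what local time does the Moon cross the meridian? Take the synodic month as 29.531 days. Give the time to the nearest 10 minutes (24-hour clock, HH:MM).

23:20

Phase angle: θ = 360°·(14 d)/(29.531 d) = 170.7°.
Delay after the Sun = 170.7° / (15°/h) ≈ 11.38 h.
12:00 + 11.378 h ≈ 23:23 → 23:20 to the nearest ten minutes.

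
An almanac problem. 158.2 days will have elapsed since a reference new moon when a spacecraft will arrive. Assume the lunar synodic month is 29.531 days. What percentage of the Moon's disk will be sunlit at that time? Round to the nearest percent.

Reduce mod P: 158.2 − 5×29.531 = 10.54 d into the current lunation.
The Moon has covered 10.54/29.531 of its cycle, so θ ≈ 360° × 10.54/29.531 = 128.5°.
With cos θ = (-0.623), the lit fraction is (1 − (-0.623))/2 ≈ 0.812, so 81%.

81%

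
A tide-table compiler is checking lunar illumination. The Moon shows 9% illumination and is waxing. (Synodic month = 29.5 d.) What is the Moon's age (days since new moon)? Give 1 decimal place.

From f = (1 − cos θ)/2: cos θ = 1 − 2×0.09 = 0.820; arccos → 34.9°.
Waxing ⇒ before full, so θ = 34.9°.
That fraction of the synodic month is 34.9/360 × 29.5 d ≈ 2.86 d.

2.9 days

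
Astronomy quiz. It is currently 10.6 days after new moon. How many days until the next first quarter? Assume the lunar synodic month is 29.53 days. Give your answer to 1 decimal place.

First quarter is 0.25 of the way through the cycle: age 0.25 × 29.53 = 7.383 d.
This lunation's first quarter (7.383 d) has passed, so add one period: 36.913 − 10.6 = 26.313 days.

26.3 days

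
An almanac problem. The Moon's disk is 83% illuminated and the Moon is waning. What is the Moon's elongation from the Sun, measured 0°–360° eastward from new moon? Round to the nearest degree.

cos θ = 1 − 2f = -0.660, giving a principal value of 131.3°.
Since the Moon is past full (waning), take the reflex angle: θ = 360° − 131.3° = 228.7°.

229°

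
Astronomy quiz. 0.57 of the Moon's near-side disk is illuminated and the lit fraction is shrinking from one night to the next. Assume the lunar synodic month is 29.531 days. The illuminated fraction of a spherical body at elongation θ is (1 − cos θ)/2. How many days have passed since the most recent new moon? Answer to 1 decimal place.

21.5 days

From f = (1 − cos θ)/2: cos θ = 1 − 2×0.57 = -0.140; arccos → 98.0°.
Waning ⇒ past full, so θ = 360° − 98.0° = 262.0°.
At 360°/29.531 d per day, 262.0° corresponds to 21.49 days.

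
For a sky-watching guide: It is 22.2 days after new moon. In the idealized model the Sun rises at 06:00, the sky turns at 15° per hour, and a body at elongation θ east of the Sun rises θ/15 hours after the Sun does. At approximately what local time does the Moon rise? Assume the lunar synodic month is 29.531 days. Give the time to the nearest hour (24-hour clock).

Phase angle: θ = 360°·(22.2 d)/(29.531 d) = 270.6°.
The Moon trails the Sun by θ/15 = 270.6/15 ≈ 18.04 hours.
06:00 + 18.04 h ≈ 00:03 → 00:00 to the nearest hour.

00:00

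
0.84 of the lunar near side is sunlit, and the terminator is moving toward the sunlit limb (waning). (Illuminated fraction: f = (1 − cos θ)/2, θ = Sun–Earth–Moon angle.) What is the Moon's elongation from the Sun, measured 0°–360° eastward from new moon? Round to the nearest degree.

Invert f = (1 − cos θ)/2 to get cos θ = 1 − 2(0.84) = -0.680, hence θ₀ = arccos -0.680 = 132.8°.
A waning Moon lies in 180°–360°, so θ = 360° − 132.8° = 227.2°.

227°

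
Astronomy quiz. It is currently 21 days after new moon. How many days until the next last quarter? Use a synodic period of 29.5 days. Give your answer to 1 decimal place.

1.1 days

Last quarter occurs at elongation 270°, i.e. at age 29.5 × 270/360 = 22.125 d.
That is 22.125 − 21 = 1.125 days ahead.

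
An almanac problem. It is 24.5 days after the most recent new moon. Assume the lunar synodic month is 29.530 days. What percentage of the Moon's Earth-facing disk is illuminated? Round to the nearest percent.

26%

Elongation θ = 360° × 24.5/29.530 ≈ 298.7°.
With cos θ = 0.480, the lit fraction is (1 − 0.480)/2 ≈ 0.260, so 26%.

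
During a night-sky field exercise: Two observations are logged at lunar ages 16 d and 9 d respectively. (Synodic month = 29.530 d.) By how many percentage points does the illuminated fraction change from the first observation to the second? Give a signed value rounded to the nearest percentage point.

-31 pp

First observation: θ = 360°·16/29.530 = 195.1°, so f = 0.983.
Second observation: θ = 109.7°, f = 0.669.
Δf = 0.669 − 0.983 = -0.314, i.e. -31 pp.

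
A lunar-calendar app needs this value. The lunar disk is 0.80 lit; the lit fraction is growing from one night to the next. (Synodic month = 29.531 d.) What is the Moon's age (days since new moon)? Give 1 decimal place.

10.4 days

From f = (1 − cos θ)/2: cos θ = 1 − 2×0.80 = -0.600; arccos → 126.9°.
Before full moon the principal value applies: θ = 126.9°.
Age = 29.531 × 126.9°/360° ≈ 10.41 days.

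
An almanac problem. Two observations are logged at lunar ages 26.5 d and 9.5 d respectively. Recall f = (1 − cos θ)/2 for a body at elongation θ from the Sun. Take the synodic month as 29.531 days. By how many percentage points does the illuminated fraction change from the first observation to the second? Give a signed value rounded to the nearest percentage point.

+62 pp

First observation: θ = 360°·26.5/29.531 = 323.1°, so f = 0.100.
Second observation: θ = 115.8°, f = 0.718.
Δf = 0.718 − 0.100 = +0.617, i.e. +62 pp.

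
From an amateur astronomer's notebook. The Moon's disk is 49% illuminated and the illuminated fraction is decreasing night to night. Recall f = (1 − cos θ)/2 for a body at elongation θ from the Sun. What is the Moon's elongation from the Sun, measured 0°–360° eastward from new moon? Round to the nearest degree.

cos θ = 1 − 2f = 0.020, giving a principal value of 88.9°.
A waning Moon lies in 180°–360°, so θ = 360° − 88.9° = 271.1°.

271°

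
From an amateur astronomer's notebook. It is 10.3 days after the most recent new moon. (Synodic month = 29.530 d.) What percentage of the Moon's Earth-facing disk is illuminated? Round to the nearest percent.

Elongation θ = 360° × 10.3/29.530 ≈ 125.6°.
With cos θ = (-0.582), the lit fraction is (1 − (-0.582))/2 ≈ 0.791, so 79%.

79%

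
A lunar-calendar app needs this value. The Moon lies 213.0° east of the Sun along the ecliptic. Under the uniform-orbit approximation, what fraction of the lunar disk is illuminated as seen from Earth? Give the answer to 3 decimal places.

0.919

f = (1 − cos 213.0°)/2 = (1 − (-0.839))/2 ≈ 0.919.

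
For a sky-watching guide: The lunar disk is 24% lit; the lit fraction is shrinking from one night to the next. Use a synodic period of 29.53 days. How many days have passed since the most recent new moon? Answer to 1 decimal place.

24.7 days

From f = (1 − cos θ)/2: cos θ = 1 − 2×0.24 = 0.520; arccos → 58.7°.
A waning Moon lies in 180°–360°, so θ = 360° − 58.7° = 301.3°.
That fraction of the synodic month is 301.3/360 × 29.53 d ≈ 24.72 d.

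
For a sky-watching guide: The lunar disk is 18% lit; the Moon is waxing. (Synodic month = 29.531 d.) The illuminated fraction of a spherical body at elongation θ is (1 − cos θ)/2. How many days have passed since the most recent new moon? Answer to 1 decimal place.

4.1 days

cos θ = 1 − 2f = 0.640, giving a principal value of 50.2°.
The Moon is waxing (0°–180°), so θ = 50.2° directly.
Age = 29.531 × 50.2°/360° ≈ 4.12 days.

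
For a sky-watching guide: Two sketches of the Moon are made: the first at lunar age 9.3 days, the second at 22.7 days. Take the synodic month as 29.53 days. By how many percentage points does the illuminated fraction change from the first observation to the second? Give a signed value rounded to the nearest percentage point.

θ₁ = 360° × 9.3/29.53 = 113.4°, f₁ = (1 − cos θ₁)/2 = 0.698.
θ₂ = 360° × 22.7/29.53 = 276.7°, f₂ = (1 − cos θ₂)/2 = 0.441.
Change = f₂ − f₁ = -0.257 → -26 percentage points.

-26 pp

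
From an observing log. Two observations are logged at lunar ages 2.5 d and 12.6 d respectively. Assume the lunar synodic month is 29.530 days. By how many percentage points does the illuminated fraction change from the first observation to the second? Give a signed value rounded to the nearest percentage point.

First observation: θ = 360°·2.5/29.530 = 30.5°, so f = 0.069.
Second observation: θ = 153.6°, f = 0.948.
Δf = 0.948 − 0.069 = +0.879, i.e. +88 pp.

+88 pp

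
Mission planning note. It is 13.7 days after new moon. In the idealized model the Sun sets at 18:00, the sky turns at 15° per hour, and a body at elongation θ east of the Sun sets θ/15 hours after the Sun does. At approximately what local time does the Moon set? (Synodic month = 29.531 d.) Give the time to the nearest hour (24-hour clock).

05:00

Phase angle: θ = 360°·(13.7 d)/(29.531 d) = 167.0°.
At 15° of sky rotation per hour, 167.0° corresponds to a 11.13 h lag.
18:00 + 11.13 h ≈ 05:08 → 05:00 to the nearest hour.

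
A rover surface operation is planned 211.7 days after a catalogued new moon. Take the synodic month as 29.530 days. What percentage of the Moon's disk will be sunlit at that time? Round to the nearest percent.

26%

211.7/29.530 = 7.169 lunations, so 7 complete cycles and 4.99 d into the next.
Elongation θ = 360° × 4.99/29.530 ≈ 60.8°.
With cos θ = 0.487, the lit fraction is (1 − 0.487)/2 ≈ 0.256, so 26%.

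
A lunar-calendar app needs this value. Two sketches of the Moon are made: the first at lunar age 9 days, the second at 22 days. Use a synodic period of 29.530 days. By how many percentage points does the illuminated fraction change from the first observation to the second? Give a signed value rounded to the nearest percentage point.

θ₁ = 360° × 9/29.530 = 109.7°, f₁ = (1 − cos θ₁)/2 = 0.669.
θ₂ = 360° × 22/29.530 = 268.2°, f₂ = (1 − cos θ₂)/2 = 0.516.
Change = f₂ − f₁ = -0.153 → -15 percentage points.

-15 percentage points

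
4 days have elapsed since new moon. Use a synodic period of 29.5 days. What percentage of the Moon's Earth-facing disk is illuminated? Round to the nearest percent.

Elongation θ = 360° × 4/29.5 ≈ 48.8°.
cos 48.8° = 0.659, so f = (1 − 0.659)/2 = 0.171, so 17%.

17%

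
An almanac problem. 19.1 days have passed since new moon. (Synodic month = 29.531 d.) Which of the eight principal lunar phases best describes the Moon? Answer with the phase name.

θ ≈ 360° × 19.1/29.531 = 233°, which falls in the waning gibbous sector.

waning gibbous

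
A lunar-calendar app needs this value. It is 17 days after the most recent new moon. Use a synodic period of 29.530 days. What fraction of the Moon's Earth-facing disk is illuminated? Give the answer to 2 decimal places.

Elongation θ = 360° × 17/29.530 ≈ 207.2°.
With cos θ = (-0.889), the lit fraction is (1 − (-0.889))/2 ≈ 0.945.

0.94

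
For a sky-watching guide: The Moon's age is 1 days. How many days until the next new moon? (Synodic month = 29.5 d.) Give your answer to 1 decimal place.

28.5 days

One full lunation from the last new moon is 29.5 d; remaining = 29.5 − 1 = 28.500 d.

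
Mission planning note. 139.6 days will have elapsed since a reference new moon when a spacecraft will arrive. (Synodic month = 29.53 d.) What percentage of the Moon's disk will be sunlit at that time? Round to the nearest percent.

57%

139.6 d spans 4 complete synodic months (4 × 29.53 = 118.12 d) plus 21.48 d.
The Moon has covered 21.48/29.53 of its cycle, so θ ≈ 360° × 21.48/29.53 = 261.9°.
cos 261.9° = (-0.142), so f = (1 − (-0.142))/2 = 0.571, so 57%.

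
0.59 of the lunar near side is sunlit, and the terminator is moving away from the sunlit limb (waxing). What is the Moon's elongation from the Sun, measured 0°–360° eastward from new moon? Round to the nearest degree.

Invert f = (1 − cos θ)/2 to get cos θ = 1 − 2(0.59) = -0.180, hence θ₀ = arccos -0.180 = 100.4°.
Waxing ⇒ before full, so θ = 100.4°.

100°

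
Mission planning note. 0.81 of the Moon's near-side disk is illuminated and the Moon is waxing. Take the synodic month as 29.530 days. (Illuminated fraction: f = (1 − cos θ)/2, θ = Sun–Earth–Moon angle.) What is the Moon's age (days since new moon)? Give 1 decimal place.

10.5 days

From f = (1 − cos θ)/2: cos θ = 1 − 2×0.81 = -0.620; arccos → 128.3°.
Before full moon the principal value applies: θ = 128.3°.
That fraction of the synodic month is 128.3/360 × 29.530 d ≈ 10.53 d.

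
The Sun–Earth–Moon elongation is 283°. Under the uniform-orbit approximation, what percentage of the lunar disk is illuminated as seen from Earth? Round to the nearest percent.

Half-versine of 283°: (1 − 0.225)/2 = 0.388, i.e. 39%.

39%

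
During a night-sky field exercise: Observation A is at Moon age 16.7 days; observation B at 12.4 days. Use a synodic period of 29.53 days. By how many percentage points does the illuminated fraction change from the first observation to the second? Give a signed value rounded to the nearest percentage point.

-2 percentage points

First observation: θ = 360°·16.7/29.53 = 203.6°, so f = 0.958.
Second observation: θ = 151.2°, f = 0.938.
Δf = 0.938 − 0.958 = -0.020, i.e. -2 pp.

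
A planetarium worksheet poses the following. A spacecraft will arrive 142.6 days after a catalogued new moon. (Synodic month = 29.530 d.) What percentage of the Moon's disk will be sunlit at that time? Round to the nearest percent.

26%

142.6/29.530 = 4.829 lunations, so 4 complete cycles and 24.48 d into the next.
Elongation θ = 360° × 24.48/29.530 ≈ 298.4°.
cos 298.4° = 0.476, so f = (1 − 0.476)/2 = 0.262, so 26%.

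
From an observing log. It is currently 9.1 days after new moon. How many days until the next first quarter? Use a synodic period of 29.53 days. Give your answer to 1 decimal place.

27.8 days

First quarter occurs at elongation 90°, i.e. at age 29.53 × 90/360 = 7.383 d.
Already past this cycle's first quarter; the next is at 7.383 + 29.53 = 36.913 d, so 36.913 − 9.1 = 27.813 days.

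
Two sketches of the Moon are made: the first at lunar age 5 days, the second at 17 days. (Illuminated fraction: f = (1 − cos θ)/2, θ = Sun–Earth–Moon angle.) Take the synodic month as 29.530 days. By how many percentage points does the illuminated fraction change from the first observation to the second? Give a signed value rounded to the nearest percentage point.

+69 pp

θ₁ = 360° × 5/29.530 = 61.0°, f₁ = (1 − cos θ₁)/2 = 0.257.
θ₂ = 360° × 17/29.530 = 207.2°, f₂ = (1 − cos θ₂)/2 = 0.945.
Change = f₂ − f₁ = +0.687 → +69 percentage points.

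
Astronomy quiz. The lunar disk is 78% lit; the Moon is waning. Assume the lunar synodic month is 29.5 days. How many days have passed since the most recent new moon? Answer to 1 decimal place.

19.3 days

From f = (1 − cos θ)/2: cos θ = 1 − 2×0.78 = -0.560; arccos → 124.1°.
A waning Moon lies in 180°–360°, so θ = 360° − 124.1° = 235.9°.
At 360°/29.5 d per day, 235.9° corresponds to 19.33 days.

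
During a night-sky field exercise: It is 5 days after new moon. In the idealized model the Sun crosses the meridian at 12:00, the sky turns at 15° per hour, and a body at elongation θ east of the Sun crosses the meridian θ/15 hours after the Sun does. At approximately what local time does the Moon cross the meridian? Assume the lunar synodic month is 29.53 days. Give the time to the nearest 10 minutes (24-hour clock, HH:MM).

Phase angle: θ = 360°·(5 d)/(29.53 d) = 61.0°.
At 15° of sky rotation per hour, 61.0° corresponds to a 4.06 h lag.
12:00 + 4.064 h ≈ 16:04 → 16:00 to the nearest ten minutes.

16:00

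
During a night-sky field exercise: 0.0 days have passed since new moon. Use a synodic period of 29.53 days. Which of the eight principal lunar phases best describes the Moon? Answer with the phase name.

At 0.0/29.53 of the cycle, θ ≈ 0° — the new moon range.

new moon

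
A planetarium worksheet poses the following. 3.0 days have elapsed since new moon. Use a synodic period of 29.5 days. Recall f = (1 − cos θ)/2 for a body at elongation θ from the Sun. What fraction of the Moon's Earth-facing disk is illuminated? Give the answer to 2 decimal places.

Elongation θ = 360° × 3.0/29.5 ≈ 36.6°.
Illuminated fraction = (1 − cos 36.6°)/2 = (1 − 0.803)/2 ≈ 0.099.

0.10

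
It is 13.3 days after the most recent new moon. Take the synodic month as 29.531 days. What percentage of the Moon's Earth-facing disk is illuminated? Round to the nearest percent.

98%

The Moon has covered 13.3/29.531 of its cycle, so θ ≈ 360° × 13.3/29.531 = 162.1°.
cos 162.1° = (-0.952), so f = (1 − (-0.952))/2 = 0.976, so 98%.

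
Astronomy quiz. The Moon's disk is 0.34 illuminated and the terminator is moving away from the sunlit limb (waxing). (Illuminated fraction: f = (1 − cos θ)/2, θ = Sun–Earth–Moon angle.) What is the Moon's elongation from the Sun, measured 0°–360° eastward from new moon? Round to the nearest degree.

71°

cos θ = 1 − 2f = 0.320, giving a principal value of 71.3°.
Waxing ⇒ before full, so θ = 71.3°.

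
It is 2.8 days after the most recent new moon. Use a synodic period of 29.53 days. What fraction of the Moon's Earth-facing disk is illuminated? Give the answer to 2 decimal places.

Elongation θ = 360° × 2.8/29.53 ≈ 34.1°.
cos 34.1° = 0.828, so f = (1 − 0.828)/2 = 0.086.

0.09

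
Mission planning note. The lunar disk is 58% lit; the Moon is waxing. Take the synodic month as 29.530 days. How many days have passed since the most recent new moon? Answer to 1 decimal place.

From f = (1 − cos θ)/2: cos θ = 1 − 2×0.58 = -0.160; arccos → 99.2°.
Before full moon the principal value applies: θ = 99.2°.
Age = 29.530 × 99.2°/360° ≈ 8.14 days.

8.1 days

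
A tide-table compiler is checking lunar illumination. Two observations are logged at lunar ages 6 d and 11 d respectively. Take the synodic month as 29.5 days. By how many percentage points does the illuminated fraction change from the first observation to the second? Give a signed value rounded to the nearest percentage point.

First observation: θ = 360°·6/29.5 = 73.2°, so f = 0.356.
Second observation: θ = 134.2°, f = 0.849.
Δf = 0.849 − 0.356 = +0.493, i.e. +49 pp.

+49 percentage points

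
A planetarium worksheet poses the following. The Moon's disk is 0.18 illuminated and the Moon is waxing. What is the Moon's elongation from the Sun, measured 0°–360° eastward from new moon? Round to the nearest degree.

From f = (1 − cos θ)/2: cos θ = 1 − 2×0.18 = 0.640; arccos → 50.2°.
The Moon is waxing (0°–180°), so θ = 50.2° directly.

50°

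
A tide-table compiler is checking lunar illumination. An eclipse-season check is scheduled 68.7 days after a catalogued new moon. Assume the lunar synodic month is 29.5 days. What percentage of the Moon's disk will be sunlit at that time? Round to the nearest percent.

68.7 d spans 2 complete synodic months (2 × 29.5 = 59.00 d) plus 9.70 d.
The Moon has covered 9.70/29.5 of its cycle, so θ ≈ 360° × 9.70/29.5 = 118.4°.
cos 118.4° = (-0.475), so f = (1 − (-0.475))/2 = 0.738, so 74%.

74%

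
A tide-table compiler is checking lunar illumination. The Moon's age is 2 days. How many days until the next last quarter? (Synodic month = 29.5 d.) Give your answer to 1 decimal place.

20.1 days

Last quarter occurs at elongation 270°, i.e. at age 29.5 × 270/360 = 22.125 d.
That is 22.125 − 2 = 20.125 days ahead.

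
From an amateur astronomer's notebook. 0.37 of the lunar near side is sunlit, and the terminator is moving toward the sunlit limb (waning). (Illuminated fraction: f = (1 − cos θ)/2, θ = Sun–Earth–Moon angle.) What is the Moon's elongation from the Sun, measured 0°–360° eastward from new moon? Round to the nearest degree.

cos θ = 1 − 2f = 0.260, giving a principal value of 74.9°.
A waning Moon lies in 180°–360°, so θ = 360° − 74.9° = 285.1°.

285°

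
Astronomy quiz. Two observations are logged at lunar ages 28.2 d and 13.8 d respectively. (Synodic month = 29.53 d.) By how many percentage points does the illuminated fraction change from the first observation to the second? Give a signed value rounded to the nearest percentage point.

First observation: θ = 360°·28.2/29.53 = 343.8°, so f = 0.020.
Second observation: θ = 168.2°, f = 0.989.
Δf = 0.989 − 0.020 = +0.970, i.e. +97 pp.

+97 pp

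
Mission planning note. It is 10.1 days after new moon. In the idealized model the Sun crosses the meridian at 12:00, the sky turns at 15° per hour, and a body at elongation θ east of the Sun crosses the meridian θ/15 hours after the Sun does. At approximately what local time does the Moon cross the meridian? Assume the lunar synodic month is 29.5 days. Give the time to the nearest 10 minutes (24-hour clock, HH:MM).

Phase angle: θ = 360°·(10.1 d)/(29.5 d) = 123.3°.
Delay after the Sun = 123.3° / (15°/h) ≈ 8.22 h.
12:00 + 8.217 h ≈ 20:13 → 20:10 to the nearest ten minutes.

20:10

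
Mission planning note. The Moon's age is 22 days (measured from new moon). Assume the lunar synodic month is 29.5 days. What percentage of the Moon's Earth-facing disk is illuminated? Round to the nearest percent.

Elongation θ = 360° × 22/29.5 ≈ 268.5°.
Illuminated fraction = (1 − cos 268.5°)/2 = (1 − (-0.027))/2 ≈ 0.513, so 51%.

51%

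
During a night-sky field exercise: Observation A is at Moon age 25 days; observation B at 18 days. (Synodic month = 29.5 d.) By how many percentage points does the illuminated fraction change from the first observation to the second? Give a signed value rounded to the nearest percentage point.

+67 percentage points

θ₁ = 360° × 25/29.5 = 305.1°, f₁ = (1 − cos θ₁)/2 = 0.213.
θ₂ = 360° × 18/29.5 = 219.7°, f₂ = (1 − cos θ₂)/2 = 0.885.
Change = f₂ − f₁ = +0.672 → +67 percentage points.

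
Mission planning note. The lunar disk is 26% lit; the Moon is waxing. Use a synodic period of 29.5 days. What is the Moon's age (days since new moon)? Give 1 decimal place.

From f = (1 − cos θ)/2: cos θ = 1 − 2×0.26 = 0.480; arccos → 61.3°.
Waxing ⇒ before full, so θ = 61.3°.
That fraction of the synodic month is 61.3/360 × 29.5 d ≈ 5.02 d.

5.0 days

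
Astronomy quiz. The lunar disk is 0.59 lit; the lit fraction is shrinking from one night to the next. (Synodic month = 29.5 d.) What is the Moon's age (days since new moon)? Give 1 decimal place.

21.3 days

Invert f = (1 − cos θ)/2 to get cos θ = 1 − 2(0.59) = -0.180, hence θ₀ = arccos -0.180 = 100.4°.
Since the Moon is past full (waning), take the reflex angle: θ = 360° − 100.4° = 259.6°.
At 360°/29.5 d per day, 259.6° corresponds to 21.28 days.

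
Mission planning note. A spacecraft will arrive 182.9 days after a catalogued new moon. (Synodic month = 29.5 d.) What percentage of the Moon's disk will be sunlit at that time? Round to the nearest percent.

182.9/29.5 = 6.200 lunations, so 6 complete cycles and 5.90 d into the next.
The Moon has covered 5.90/29.5 of its cycle, so θ ≈ 360° × 5.90/29.5 = 72.0°.
cos 72.0° = 0.309, so f = (1 − 0.309)/2 = 0.345, so 35%.

35%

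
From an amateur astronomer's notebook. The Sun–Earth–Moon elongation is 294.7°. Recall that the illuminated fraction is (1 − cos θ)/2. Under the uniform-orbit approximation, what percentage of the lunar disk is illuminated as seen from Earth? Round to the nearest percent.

29%

f = (1 − cos 294.7°)/2 = (1 − 0.418)/2 ≈ 0.291, i.e. 29%.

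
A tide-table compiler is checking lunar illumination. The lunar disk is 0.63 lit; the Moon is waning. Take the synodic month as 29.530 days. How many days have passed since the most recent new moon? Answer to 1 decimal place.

From f = (1 − cos θ)/2: cos θ = 1 − 2×0.63 = -0.260; arccos → 105.1°.
Since the Moon is past full (waning), take the reflex angle: θ = 360° − 105.1° = 254.9°.
Age = 29.530 × 254.9°/360° ≈ 20.91 days.

20.9 days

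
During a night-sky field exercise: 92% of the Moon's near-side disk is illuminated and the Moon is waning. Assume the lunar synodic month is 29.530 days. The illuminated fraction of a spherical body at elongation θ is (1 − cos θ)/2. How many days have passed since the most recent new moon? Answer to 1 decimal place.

Invert f = (1 − cos θ)/2 to get cos θ = 1 − 2(0.92) = -0.840, hence θ₀ = arccos -0.840 = 147.1°.
A waning Moon lies in 180°–360°, so θ = 360° − 147.1° = 212.9°.
Age = 29.530 × 212.9°/360° ≈ 17.46 days.

17.5 days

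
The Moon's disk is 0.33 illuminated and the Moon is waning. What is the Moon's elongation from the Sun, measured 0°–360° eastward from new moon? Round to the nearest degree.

cos θ = 1 − 2f = 0.340, giving a principal value of 70.1°.
A waning Moon lies in 180°–360°, so θ = 360° − 70.1° = 289.9°.

290°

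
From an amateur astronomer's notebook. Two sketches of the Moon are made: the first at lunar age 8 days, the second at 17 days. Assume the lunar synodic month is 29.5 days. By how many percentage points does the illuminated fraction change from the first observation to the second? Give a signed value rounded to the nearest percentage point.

First observation: θ = 360°·8/29.5 = 97.6°, so f = 0.566.
Second observation: θ = 207.5°, f = 0.944.
Δf = 0.944 − 0.566 = +0.377, i.e. +38 pp.

+38 pp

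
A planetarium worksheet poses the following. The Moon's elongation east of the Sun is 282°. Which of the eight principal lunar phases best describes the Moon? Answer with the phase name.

The last quarter sector spans roughly 248°–292°; 282° falls inside it.

last quarter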